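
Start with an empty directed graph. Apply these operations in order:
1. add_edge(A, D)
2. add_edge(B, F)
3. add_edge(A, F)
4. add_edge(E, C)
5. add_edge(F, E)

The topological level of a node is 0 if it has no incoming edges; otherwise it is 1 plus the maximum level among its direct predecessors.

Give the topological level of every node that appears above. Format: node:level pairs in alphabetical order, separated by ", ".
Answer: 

Answer: A:0, B:0, C:3, D:1, E:2, F:1

Derivation:
Op 1: add_edge(A, D). Edges now: 1
Op 2: add_edge(B, F). Edges now: 2
Op 3: add_edge(A, F). Edges now: 3
Op 4: add_edge(E, C). Edges now: 4
Op 5: add_edge(F, E). Edges now: 5
Compute levels (Kahn BFS):
  sources (in-degree 0): A, B
  process A: level=0
    A->D: in-degree(D)=0, level(D)=1, enqueue
    A->F: in-degree(F)=1, level(F)>=1
  process B: level=0
    B->F: in-degree(F)=0, level(F)=1, enqueue
  process D: level=1
  process F: level=1
    F->E: in-degree(E)=0, level(E)=2, enqueue
  process E: level=2
    E->C: in-degree(C)=0, level(C)=3, enqueue
  process C: level=3
All levels: A:0, B:0, C:3, D:1, E:2, F:1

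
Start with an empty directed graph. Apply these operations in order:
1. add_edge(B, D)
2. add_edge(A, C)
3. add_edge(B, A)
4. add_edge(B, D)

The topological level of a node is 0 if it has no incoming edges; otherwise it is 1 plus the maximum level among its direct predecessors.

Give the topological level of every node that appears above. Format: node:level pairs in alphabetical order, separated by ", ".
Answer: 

Answer: A:1, B:0, C:2, D:1

Derivation:
Op 1: add_edge(B, D). Edges now: 1
Op 2: add_edge(A, C). Edges now: 2
Op 3: add_edge(B, A). Edges now: 3
Op 4: add_edge(B, D) (duplicate, no change). Edges now: 3
Compute levels (Kahn BFS):
  sources (in-degree 0): B
  process B: level=0
    B->A: in-degree(A)=0, level(A)=1, enqueue
    B->D: in-degree(D)=0, level(D)=1, enqueue
  process A: level=1
    A->C: in-degree(C)=0, level(C)=2, enqueue
  process D: level=1
  process C: level=2
All levels: A:1, B:0, C:2, D:1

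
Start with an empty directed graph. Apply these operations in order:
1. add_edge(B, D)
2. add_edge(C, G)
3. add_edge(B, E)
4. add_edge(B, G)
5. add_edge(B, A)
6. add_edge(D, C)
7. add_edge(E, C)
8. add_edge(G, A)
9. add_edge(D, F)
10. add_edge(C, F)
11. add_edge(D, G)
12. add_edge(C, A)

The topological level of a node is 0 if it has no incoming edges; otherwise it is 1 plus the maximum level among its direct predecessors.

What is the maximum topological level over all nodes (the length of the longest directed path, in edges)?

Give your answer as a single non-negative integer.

Answer: 4

Derivation:
Op 1: add_edge(B, D). Edges now: 1
Op 2: add_edge(C, G). Edges now: 2
Op 3: add_edge(B, E). Edges now: 3
Op 4: add_edge(B, G). Edges now: 4
Op 5: add_edge(B, A). Edges now: 5
Op 6: add_edge(D, C). Edges now: 6
Op 7: add_edge(E, C). Edges now: 7
Op 8: add_edge(G, A). Edges now: 8
Op 9: add_edge(D, F). Edges now: 9
Op 10: add_edge(C, F). Edges now: 10
Op 11: add_edge(D, G). Edges now: 11
Op 12: add_edge(C, A). Edges now: 12
Compute levels (Kahn BFS):
  sources (in-degree 0): B
  process B: level=0
    B->A: in-degree(A)=2, level(A)>=1
    B->D: in-degree(D)=0, level(D)=1, enqueue
    B->E: in-degree(E)=0, level(E)=1, enqueue
    B->G: in-degree(G)=2, level(G)>=1
  process D: level=1
    D->C: in-degree(C)=1, level(C)>=2
    D->F: in-degree(F)=1, level(F)>=2
    D->G: in-degree(G)=1, level(G)>=2
  process E: level=1
    E->C: in-degree(C)=0, level(C)=2, enqueue
  process C: level=2
    C->A: in-degree(A)=1, level(A)>=3
    C->F: in-degree(F)=0, level(F)=3, enqueue
    C->G: in-degree(G)=0, level(G)=3, enqueue
  process F: level=3
  process G: level=3
    G->A: in-degree(A)=0, level(A)=4, enqueue
  process A: level=4
All levels: A:4, B:0, C:2, D:1, E:1, F:3, G:3
max level = 4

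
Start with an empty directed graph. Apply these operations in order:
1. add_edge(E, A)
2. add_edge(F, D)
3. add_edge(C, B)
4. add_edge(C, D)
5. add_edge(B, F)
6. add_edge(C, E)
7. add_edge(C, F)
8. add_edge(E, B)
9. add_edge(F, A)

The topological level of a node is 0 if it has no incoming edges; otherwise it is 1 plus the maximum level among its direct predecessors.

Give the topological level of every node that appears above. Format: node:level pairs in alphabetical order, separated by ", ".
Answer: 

Op 1: add_edge(E, A). Edges now: 1
Op 2: add_edge(F, D). Edges now: 2
Op 3: add_edge(C, B). Edges now: 3
Op 4: add_edge(C, D). Edges now: 4
Op 5: add_edge(B, F). Edges now: 5
Op 6: add_edge(C, E). Edges now: 6
Op 7: add_edge(C, F). Edges now: 7
Op 8: add_edge(E, B). Edges now: 8
Op 9: add_edge(F, A). Edges now: 9
Compute levels (Kahn BFS):
  sources (in-degree 0): C
  process C: level=0
    C->B: in-degree(B)=1, level(B)>=1
    C->D: in-degree(D)=1, level(D)>=1
    C->E: in-degree(E)=0, level(E)=1, enqueue
    C->F: in-degree(F)=1, level(F)>=1
  process E: level=1
    E->A: in-degree(A)=1, level(A)>=2
    E->B: in-degree(B)=0, level(B)=2, enqueue
  process B: level=2
    B->F: in-degree(F)=0, level(F)=3, enqueue
  process F: level=3
    F->A: in-degree(A)=0, level(A)=4, enqueue
    F->D: in-degree(D)=0, level(D)=4, enqueue
  process A: level=4
  process D: level=4
All levels: A:4, B:2, C:0, D:4, E:1, F:3

Answer: A:4, B:2, C:0, D:4, E:1, F:3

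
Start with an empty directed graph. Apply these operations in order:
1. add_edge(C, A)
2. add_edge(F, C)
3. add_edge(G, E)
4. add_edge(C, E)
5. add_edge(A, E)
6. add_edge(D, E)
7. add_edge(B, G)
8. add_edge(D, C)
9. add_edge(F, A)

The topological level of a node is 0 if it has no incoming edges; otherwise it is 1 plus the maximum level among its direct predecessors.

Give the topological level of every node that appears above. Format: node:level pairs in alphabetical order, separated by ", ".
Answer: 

Answer: A:2, B:0, C:1, D:0, E:3, F:0, G:1

Derivation:
Op 1: add_edge(C, A). Edges now: 1
Op 2: add_edge(F, C). Edges now: 2
Op 3: add_edge(G, E). Edges now: 3
Op 4: add_edge(C, E). Edges now: 4
Op 5: add_edge(A, E). Edges now: 5
Op 6: add_edge(D, E). Edges now: 6
Op 7: add_edge(B, G). Edges now: 7
Op 8: add_edge(D, C). Edges now: 8
Op 9: add_edge(F, A). Edges now: 9
Compute levels (Kahn BFS):
  sources (in-degree 0): B, D, F
  process B: level=0
    B->G: in-degree(G)=0, level(G)=1, enqueue
  process D: level=0
    D->C: in-degree(C)=1, level(C)>=1
    D->E: in-degree(E)=3, level(E)>=1
  process F: level=0
    F->A: in-degree(A)=1, level(A)>=1
    F->C: in-degree(C)=0, level(C)=1, enqueue
  process G: level=1
    G->E: in-degree(E)=2, level(E)>=2
  process C: level=1
    C->A: in-degree(A)=0, level(A)=2, enqueue
    C->E: in-degree(E)=1, level(E)>=2
  process A: level=2
    A->E: in-degree(E)=0, level(E)=3, enqueue
  process E: level=3
All levels: A:2, B:0, C:1, D:0, E:3, F:0, G:1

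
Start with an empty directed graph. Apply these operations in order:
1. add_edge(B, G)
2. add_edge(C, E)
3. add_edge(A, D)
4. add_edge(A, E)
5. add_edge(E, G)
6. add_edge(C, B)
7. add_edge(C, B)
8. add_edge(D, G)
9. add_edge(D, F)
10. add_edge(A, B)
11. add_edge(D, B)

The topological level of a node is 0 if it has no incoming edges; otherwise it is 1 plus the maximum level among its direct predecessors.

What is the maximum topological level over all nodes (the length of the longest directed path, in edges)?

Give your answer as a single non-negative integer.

Op 1: add_edge(B, G). Edges now: 1
Op 2: add_edge(C, E). Edges now: 2
Op 3: add_edge(A, D). Edges now: 3
Op 4: add_edge(A, E). Edges now: 4
Op 5: add_edge(E, G). Edges now: 5
Op 6: add_edge(C, B). Edges now: 6
Op 7: add_edge(C, B) (duplicate, no change). Edges now: 6
Op 8: add_edge(D, G). Edges now: 7
Op 9: add_edge(D, F). Edges now: 8
Op 10: add_edge(A, B). Edges now: 9
Op 11: add_edge(D, B). Edges now: 10
Compute levels (Kahn BFS):
  sources (in-degree 0): A, C
  process A: level=0
    A->B: in-degree(B)=2, level(B)>=1
    A->D: in-degree(D)=0, level(D)=1, enqueue
    A->E: in-degree(E)=1, level(E)>=1
  process C: level=0
    C->B: in-degree(B)=1, level(B)>=1
    C->E: in-degree(E)=0, level(E)=1, enqueue
  process D: level=1
    D->B: in-degree(B)=0, level(B)=2, enqueue
    D->F: in-degree(F)=0, level(F)=2, enqueue
    D->G: in-degree(G)=2, level(G)>=2
  process E: level=1
    E->G: in-degree(G)=1, level(G)>=2
  process B: level=2
    B->G: in-degree(G)=0, level(G)=3, enqueue
  process F: level=2
  process G: level=3
All levels: A:0, B:2, C:0, D:1, E:1, F:2, G:3
max level = 3

Answer: 3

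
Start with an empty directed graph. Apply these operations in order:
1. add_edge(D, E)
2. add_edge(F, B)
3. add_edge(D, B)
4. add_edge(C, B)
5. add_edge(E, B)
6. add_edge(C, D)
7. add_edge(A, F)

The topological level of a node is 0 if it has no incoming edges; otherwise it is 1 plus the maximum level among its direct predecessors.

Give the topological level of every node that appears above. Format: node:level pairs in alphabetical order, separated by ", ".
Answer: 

Op 1: add_edge(D, E). Edges now: 1
Op 2: add_edge(F, B). Edges now: 2
Op 3: add_edge(D, B). Edges now: 3
Op 4: add_edge(C, B). Edges now: 4
Op 5: add_edge(E, B). Edges now: 5
Op 6: add_edge(C, D). Edges now: 6
Op 7: add_edge(A, F). Edges now: 7
Compute levels (Kahn BFS):
  sources (in-degree 0): A, C
  process A: level=0
    A->F: in-degree(F)=0, level(F)=1, enqueue
  process C: level=0
    C->B: in-degree(B)=3, level(B)>=1
    C->D: in-degree(D)=0, level(D)=1, enqueue
  process F: level=1
    F->B: in-degree(B)=2, level(B)>=2
  process D: level=1
    D->B: in-degree(B)=1, level(B)>=2
    D->E: in-degree(E)=0, level(E)=2, enqueue
  process E: level=2
    E->B: in-degree(B)=0, level(B)=3, enqueue
  process B: level=3
All levels: A:0, B:3, C:0, D:1, E:2, F:1

Answer: A:0, B:3, C:0, D:1, E:2, F:1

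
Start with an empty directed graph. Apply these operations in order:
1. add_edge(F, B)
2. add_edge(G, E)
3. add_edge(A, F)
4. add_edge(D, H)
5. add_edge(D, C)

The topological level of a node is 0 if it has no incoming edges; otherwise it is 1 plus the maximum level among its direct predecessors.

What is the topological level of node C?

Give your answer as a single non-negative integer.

Answer: 1

Derivation:
Op 1: add_edge(F, B). Edges now: 1
Op 2: add_edge(G, E). Edges now: 2
Op 3: add_edge(A, F). Edges now: 3
Op 4: add_edge(D, H). Edges now: 4
Op 5: add_edge(D, C). Edges now: 5
Compute levels (Kahn BFS):
  sources (in-degree 0): A, D, G
  process A: level=0
    A->F: in-degree(F)=0, level(F)=1, enqueue
  process D: level=0
    D->C: in-degree(C)=0, level(C)=1, enqueue
    D->H: in-degree(H)=0, level(H)=1, enqueue
  process G: level=0
    G->E: in-degree(E)=0, level(E)=1, enqueue
  process F: level=1
    F->B: in-degree(B)=0, level(B)=2, enqueue
  process C: level=1
  process H: level=1
  process E: level=1
  process B: level=2
All levels: A:0, B:2, C:1, D:0, E:1, F:1, G:0, H:1
level(C) = 1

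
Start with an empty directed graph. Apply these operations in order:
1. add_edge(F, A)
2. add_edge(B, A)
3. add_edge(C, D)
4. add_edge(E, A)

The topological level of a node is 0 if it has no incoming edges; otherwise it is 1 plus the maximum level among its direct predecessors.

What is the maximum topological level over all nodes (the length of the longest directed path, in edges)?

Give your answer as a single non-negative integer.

Op 1: add_edge(F, A). Edges now: 1
Op 2: add_edge(B, A). Edges now: 2
Op 3: add_edge(C, D). Edges now: 3
Op 4: add_edge(E, A). Edges now: 4
Compute levels (Kahn BFS):
  sources (in-degree 0): B, C, E, F
  process B: level=0
    B->A: in-degree(A)=2, level(A)>=1
  process C: level=0
    C->D: in-degree(D)=0, level(D)=1, enqueue
  process E: level=0
    E->A: in-degree(A)=1, level(A)>=1
  process F: level=0
    F->A: in-degree(A)=0, level(A)=1, enqueue
  process D: level=1
  process A: level=1
All levels: A:1, B:0, C:0, D:1, E:0, F:0
max level = 1

Answer: 1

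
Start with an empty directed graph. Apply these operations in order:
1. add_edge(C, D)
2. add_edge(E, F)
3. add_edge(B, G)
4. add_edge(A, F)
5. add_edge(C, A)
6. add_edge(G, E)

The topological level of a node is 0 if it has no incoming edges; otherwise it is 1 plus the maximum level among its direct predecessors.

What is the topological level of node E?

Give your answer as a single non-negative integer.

Op 1: add_edge(C, D). Edges now: 1
Op 2: add_edge(E, F). Edges now: 2
Op 3: add_edge(B, G). Edges now: 3
Op 4: add_edge(A, F). Edges now: 4
Op 5: add_edge(C, A). Edges now: 5
Op 6: add_edge(G, E). Edges now: 6
Compute levels (Kahn BFS):
  sources (in-degree 0): B, C
  process B: level=0
    B->G: in-degree(G)=0, level(G)=1, enqueue
  process C: level=0
    C->A: in-degree(A)=0, level(A)=1, enqueue
    C->D: in-degree(D)=0, level(D)=1, enqueue
  process G: level=1
    G->E: in-degree(E)=0, level(E)=2, enqueue
  process A: level=1
    A->F: in-degree(F)=1, level(F)>=2
  process D: level=1
  process E: level=2
    E->F: in-degree(F)=0, level(F)=3, enqueue
  process F: level=3
All levels: A:1, B:0, C:0, D:1, E:2, F:3, G:1
level(E) = 2

Answer: 2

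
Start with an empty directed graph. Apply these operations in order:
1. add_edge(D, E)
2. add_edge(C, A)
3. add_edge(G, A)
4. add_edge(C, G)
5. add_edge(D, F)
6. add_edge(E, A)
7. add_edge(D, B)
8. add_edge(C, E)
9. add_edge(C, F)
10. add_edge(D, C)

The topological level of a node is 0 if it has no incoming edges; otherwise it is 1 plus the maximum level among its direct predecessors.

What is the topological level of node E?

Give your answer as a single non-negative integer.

Answer: 2

Derivation:
Op 1: add_edge(D, E). Edges now: 1
Op 2: add_edge(C, A). Edges now: 2
Op 3: add_edge(G, A). Edges now: 3
Op 4: add_edge(C, G). Edges now: 4
Op 5: add_edge(D, F). Edges now: 5
Op 6: add_edge(E, A). Edges now: 6
Op 7: add_edge(D, B). Edges now: 7
Op 8: add_edge(C, E). Edges now: 8
Op 9: add_edge(C, F). Edges now: 9
Op 10: add_edge(D, C). Edges now: 10
Compute levels (Kahn BFS):
  sources (in-degree 0): D
  process D: level=0
    D->B: in-degree(B)=0, level(B)=1, enqueue
    D->C: in-degree(C)=0, level(C)=1, enqueue
    D->E: in-degree(E)=1, level(E)>=1
    D->F: in-degree(F)=1, level(F)>=1
  process B: level=1
  process C: level=1
    C->A: in-degree(A)=2, level(A)>=2
    C->E: in-degree(E)=0, level(E)=2, enqueue
    C->F: in-degree(F)=0, level(F)=2, enqueue
    C->G: in-degree(G)=0, level(G)=2, enqueue
  process E: level=2
    E->A: in-degree(A)=1, level(A)>=3
  process F: level=2
  process G: level=2
    G->A: in-degree(A)=0, level(A)=3, enqueue
  process A: level=3
All levels: A:3, B:1, C:1, D:0, E:2, F:2, G:2
level(E) = 2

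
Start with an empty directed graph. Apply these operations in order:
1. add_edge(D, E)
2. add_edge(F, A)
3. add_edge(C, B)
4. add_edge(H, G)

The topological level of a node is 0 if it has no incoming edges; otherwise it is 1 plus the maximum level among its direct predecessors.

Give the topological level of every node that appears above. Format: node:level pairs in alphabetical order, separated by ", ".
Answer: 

Answer: A:1, B:1, C:0, D:0, E:1, F:0, G:1, H:0

Derivation:
Op 1: add_edge(D, E). Edges now: 1
Op 2: add_edge(F, A). Edges now: 2
Op 3: add_edge(C, B). Edges now: 3
Op 4: add_edge(H, G). Edges now: 4
Compute levels (Kahn BFS):
  sources (in-degree 0): C, D, F, H
  process C: level=0
    C->B: in-degree(B)=0, level(B)=1, enqueue
  process D: level=0
    D->E: in-degree(E)=0, level(E)=1, enqueue
  process F: level=0
    F->A: in-degree(A)=0, level(A)=1, enqueue
  process H: level=0
    H->G: in-degree(G)=0, level(G)=1, enqueue
  process B: level=1
  process E: level=1
  process A: level=1
  process G: level=1
All levels: A:1, B:1, C:0, D:0, E:1, F:0, G:1, H:0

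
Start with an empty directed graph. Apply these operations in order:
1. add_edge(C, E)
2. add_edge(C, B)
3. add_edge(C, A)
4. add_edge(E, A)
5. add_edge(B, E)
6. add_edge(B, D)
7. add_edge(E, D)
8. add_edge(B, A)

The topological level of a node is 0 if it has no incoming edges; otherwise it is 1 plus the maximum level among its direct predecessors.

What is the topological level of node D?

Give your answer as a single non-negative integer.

Op 1: add_edge(C, E). Edges now: 1
Op 2: add_edge(C, B). Edges now: 2
Op 3: add_edge(C, A). Edges now: 3
Op 4: add_edge(E, A). Edges now: 4
Op 5: add_edge(B, E). Edges now: 5
Op 6: add_edge(B, D). Edges now: 6
Op 7: add_edge(E, D). Edges now: 7
Op 8: add_edge(B, A). Edges now: 8
Compute levels (Kahn BFS):
  sources (in-degree 0): C
  process C: level=0
    C->A: in-degree(A)=2, level(A)>=1
    C->B: in-degree(B)=0, level(B)=1, enqueue
    C->E: in-degree(E)=1, level(E)>=1
  process B: level=1
    B->A: in-degree(A)=1, level(A)>=2
    B->D: in-degree(D)=1, level(D)>=2
    B->E: in-degree(E)=0, level(E)=2, enqueue
  process E: level=2
    E->A: in-degree(A)=0, level(A)=3, enqueue
    E->D: in-degree(D)=0, level(D)=3, enqueue
  process A: level=3
  process D: level=3
All levels: A:3, B:1, C:0, D:3, E:2
level(D) = 3

Answer: 3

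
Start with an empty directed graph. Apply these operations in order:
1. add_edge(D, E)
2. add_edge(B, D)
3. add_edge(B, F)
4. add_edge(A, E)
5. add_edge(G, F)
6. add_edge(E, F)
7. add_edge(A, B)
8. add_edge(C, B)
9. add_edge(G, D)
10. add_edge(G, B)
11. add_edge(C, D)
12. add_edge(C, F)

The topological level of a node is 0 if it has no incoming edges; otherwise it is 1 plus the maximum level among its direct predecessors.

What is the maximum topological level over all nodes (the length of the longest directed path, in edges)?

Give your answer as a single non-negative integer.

Op 1: add_edge(D, E). Edges now: 1
Op 2: add_edge(B, D). Edges now: 2
Op 3: add_edge(B, F). Edges now: 3
Op 4: add_edge(A, E). Edges now: 4
Op 5: add_edge(G, F). Edges now: 5
Op 6: add_edge(E, F). Edges now: 6
Op 7: add_edge(A, B). Edges now: 7
Op 8: add_edge(C, B). Edges now: 8
Op 9: add_edge(G, D). Edges now: 9
Op 10: add_edge(G, B). Edges now: 10
Op 11: add_edge(C, D). Edges now: 11
Op 12: add_edge(C, F). Edges now: 12
Compute levels (Kahn BFS):
  sources (in-degree 0): A, C, G
  process A: level=0
    A->B: in-degree(B)=2, level(B)>=1
    A->E: in-degree(E)=1, level(E)>=1
  process C: level=0
    C->B: in-degree(B)=1, level(B)>=1
    C->D: in-degree(D)=2, level(D)>=1
    C->F: in-degree(F)=3, level(F)>=1
  process G: level=0
    G->B: in-degree(B)=0, level(B)=1, enqueue
    G->D: in-degree(D)=1, level(D)>=1
    G->F: in-degree(F)=2, level(F)>=1
  process B: level=1
    B->D: in-degree(D)=0, level(D)=2, enqueue
    B->F: in-degree(F)=1, level(F)>=2
  process D: level=2
    D->E: in-degree(E)=0, level(E)=3, enqueue
  process E: level=3
    E->F: in-degree(F)=0, level(F)=4, enqueue
  process F: level=4
All levels: A:0, B:1, C:0, D:2, E:3, F:4, G:0
max level = 4

Answer: 4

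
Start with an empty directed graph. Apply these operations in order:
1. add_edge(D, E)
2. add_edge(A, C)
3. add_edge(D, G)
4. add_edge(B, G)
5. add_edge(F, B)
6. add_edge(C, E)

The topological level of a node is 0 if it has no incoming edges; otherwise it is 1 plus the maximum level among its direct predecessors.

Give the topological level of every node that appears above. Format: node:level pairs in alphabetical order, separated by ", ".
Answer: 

Answer: A:0, B:1, C:1, D:0, E:2, F:0, G:2

Derivation:
Op 1: add_edge(D, E). Edges now: 1
Op 2: add_edge(A, C). Edges now: 2
Op 3: add_edge(D, G). Edges now: 3
Op 4: add_edge(B, G). Edges now: 4
Op 5: add_edge(F, B). Edges now: 5
Op 6: add_edge(C, E). Edges now: 6
Compute levels (Kahn BFS):
  sources (in-degree 0): A, D, F
  process A: level=0
    A->C: in-degree(C)=0, level(C)=1, enqueue
  process D: level=0
    D->E: in-degree(E)=1, level(E)>=1
    D->G: in-degree(G)=1, level(G)>=1
  process F: level=0
    F->B: in-degree(B)=0, level(B)=1, enqueue
  process C: level=1
    C->E: in-degree(E)=0, level(E)=2, enqueue
  process B: level=1
    B->G: in-degree(G)=0, level(G)=2, enqueue
  process E: level=2
  process G: level=2
All levels: A:0, B:1, C:1, D:0, E:2, F:0, G:2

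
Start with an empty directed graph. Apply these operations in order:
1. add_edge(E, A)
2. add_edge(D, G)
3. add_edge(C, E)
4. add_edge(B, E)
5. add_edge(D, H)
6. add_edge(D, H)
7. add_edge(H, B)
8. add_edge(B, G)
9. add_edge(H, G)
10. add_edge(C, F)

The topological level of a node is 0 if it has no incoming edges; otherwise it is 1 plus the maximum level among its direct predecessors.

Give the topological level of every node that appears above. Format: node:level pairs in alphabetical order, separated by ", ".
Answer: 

Op 1: add_edge(E, A). Edges now: 1
Op 2: add_edge(D, G). Edges now: 2
Op 3: add_edge(C, E). Edges now: 3
Op 4: add_edge(B, E). Edges now: 4
Op 5: add_edge(D, H). Edges now: 5
Op 6: add_edge(D, H) (duplicate, no change). Edges now: 5
Op 7: add_edge(H, B). Edges now: 6
Op 8: add_edge(B, G). Edges now: 7
Op 9: add_edge(H, G). Edges now: 8
Op 10: add_edge(C, F). Edges now: 9
Compute levels (Kahn BFS):
  sources (in-degree 0): C, D
  process C: level=0
    C->E: in-degree(E)=1, level(E)>=1
    C->F: in-degree(F)=0, level(F)=1, enqueue
  process D: level=0
    D->G: in-degree(G)=2, level(G)>=1
    D->H: in-degree(H)=0, level(H)=1, enqueue
  process F: level=1
  process H: level=1
    H->B: in-degree(B)=0, level(B)=2, enqueue
    H->G: in-degree(G)=1, level(G)>=2
  process B: level=2
    B->E: in-degree(E)=0, level(E)=3, enqueue
    B->G: in-degree(G)=0, level(G)=3, enqueue
  process E: level=3
    E->A: in-degree(A)=0, level(A)=4, enqueue
  process G: level=3
  process A: level=4
All levels: A:4, B:2, C:0, D:0, E:3, F:1, G:3, H:1

Answer: A:4, B:2, C:0, D:0, E:3, F:1, G:3, H:1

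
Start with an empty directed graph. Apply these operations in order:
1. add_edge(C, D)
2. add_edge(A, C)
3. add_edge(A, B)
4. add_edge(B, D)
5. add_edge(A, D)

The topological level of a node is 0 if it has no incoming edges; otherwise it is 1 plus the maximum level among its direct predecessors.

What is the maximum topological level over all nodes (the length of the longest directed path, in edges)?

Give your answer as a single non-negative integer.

Answer: 2

Derivation:
Op 1: add_edge(C, D). Edges now: 1
Op 2: add_edge(A, C). Edges now: 2
Op 3: add_edge(A, B). Edges now: 3
Op 4: add_edge(B, D). Edges now: 4
Op 5: add_edge(A, D). Edges now: 5
Compute levels (Kahn BFS):
  sources (in-degree 0): A
  process A: level=0
    A->B: in-degree(B)=0, level(B)=1, enqueue
    A->C: in-degree(C)=0, level(C)=1, enqueue
    A->D: in-degree(D)=2, level(D)>=1
  process B: level=1
    B->D: in-degree(D)=1, level(D)>=2
  process C: level=1
    C->D: in-degree(D)=0, level(D)=2, enqueue
  process D: level=2
All levels: A:0, B:1, C:1, D:2
max level = 2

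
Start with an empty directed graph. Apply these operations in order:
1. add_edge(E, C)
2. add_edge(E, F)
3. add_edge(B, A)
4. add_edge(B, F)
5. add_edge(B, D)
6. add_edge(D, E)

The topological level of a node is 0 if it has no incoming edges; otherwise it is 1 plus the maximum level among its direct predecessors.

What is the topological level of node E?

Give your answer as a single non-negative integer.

Op 1: add_edge(E, C). Edges now: 1
Op 2: add_edge(E, F). Edges now: 2
Op 3: add_edge(B, A). Edges now: 3
Op 4: add_edge(B, F). Edges now: 4
Op 5: add_edge(B, D). Edges now: 5
Op 6: add_edge(D, E). Edges now: 6
Compute levels (Kahn BFS):
  sources (in-degree 0): B
  process B: level=0
    B->A: in-degree(A)=0, level(A)=1, enqueue
    B->D: in-degree(D)=0, level(D)=1, enqueue
    B->F: in-degree(F)=1, level(F)>=1
  process A: level=1
  process D: level=1
    D->E: in-degree(E)=0, level(E)=2, enqueue
  process E: level=2
    E->C: in-degree(C)=0, level(C)=3, enqueue
    E->F: in-degree(F)=0, level(F)=3, enqueue
  process C: level=3
  process F: level=3
All levels: A:1, B:0, C:3, D:1, E:2, F:3
level(E) = 2

Answer: 2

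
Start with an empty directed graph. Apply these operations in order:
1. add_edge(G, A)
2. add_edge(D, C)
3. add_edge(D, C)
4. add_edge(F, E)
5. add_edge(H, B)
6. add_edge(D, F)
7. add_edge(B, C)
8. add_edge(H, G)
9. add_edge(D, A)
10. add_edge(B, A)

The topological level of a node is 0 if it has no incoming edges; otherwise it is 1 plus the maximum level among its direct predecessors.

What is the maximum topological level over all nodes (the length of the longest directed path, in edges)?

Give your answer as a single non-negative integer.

Answer: 2

Derivation:
Op 1: add_edge(G, A). Edges now: 1
Op 2: add_edge(D, C). Edges now: 2
Op 3: add_edge(D, C) (duplicate, no change). Edges now: 2
Op 4: add_edge(F, E). Edges now: 3
Op 5: add_edge(H, B). Edges now: 4
Op 6: add_edge(D, F). Edges now: 5
Op 7: add_edge(B, C). Edges now: 6
Op 8: add_edge(H, G). Edges now: 7
Op 9: add_edge(D, A). Edges now: 8
Op 10: add_edge(B, A). Edges now: 9
Compute levels (Kahn BFS):
  sources (in-degree 0): D, H
  process D: level=0
    D->A: in-degree(A)=2, level(A)>=1
    D->C: in-degree(C)=1, level(C)>=1
    D->F: in-degree(F)=0, level(F)=1, enqueue
  process H: level=0
    H->B: in-degree(B)=0, level(B)=1, enqueue
    H->G: in-degree(G)=0, level(G)=1, enqueue
  process F: level=1
    F->E: in-degree(E)=0, level(E)=2, enqueue
  process B: level=1
    B->A: in-degree(A)=1, level(A)>=2
    B->C: in-degree(C)=0, level(C)=2, enqueue
  process G: level=1
    G->A: in-degree(A)=0, level(A)=2, enqueue
  process E: level=2
  process C: level=2
  process A: level=2
All levels: A:2, B:1, C:2, D:0, E:2, F:1, G:1, H:0
max level = 2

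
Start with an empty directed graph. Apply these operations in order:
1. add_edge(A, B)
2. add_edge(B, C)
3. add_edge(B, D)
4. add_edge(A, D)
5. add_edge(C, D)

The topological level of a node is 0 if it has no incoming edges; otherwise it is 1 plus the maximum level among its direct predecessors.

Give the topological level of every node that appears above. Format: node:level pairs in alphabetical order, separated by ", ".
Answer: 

Op 1: add_edge(A, B). Edges now: 1
Op 2: add_edge(B, C). Edges now: 2
Op 3: add_edge(B, D). Edges now: 3
Op 4: add_edge(A, D). Edges now: 4
Op 5: add_edge(C, D). Edges now: 5
Compute levels (Kahn BFS):
  sources (in-degree 0): A
  process A: level=0
    A->B: in-degree(B)=0, level(B)=1, enqueue
    A->D: in-degree(D)=2, level(D)>=1
  process B: level=1
    B->C: in-degree(C)=0, level(C)=2, enqueue
    B->D: in-degree(D)=1, level(D)>=2
  process C: level=2
    C->D: in-degree(D)=0, level(D)=3, enqueue
  process D: level=3
All levels: A:0, B:1, C:2, D:3

Answer: A:0, B:1, C:2, D:3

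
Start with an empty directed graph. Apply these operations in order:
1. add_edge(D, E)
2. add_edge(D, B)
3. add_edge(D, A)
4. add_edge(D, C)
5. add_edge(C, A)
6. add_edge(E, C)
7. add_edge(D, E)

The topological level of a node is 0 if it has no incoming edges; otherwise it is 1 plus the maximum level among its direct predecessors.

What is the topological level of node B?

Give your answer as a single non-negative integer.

Op 1: add_edge(D, E). Edges now: 1
Op 2: add_edge(D, B). Edges now: 2
Op 3: add_edge(D, A). Edges now: 3
Op 4: add_edge(D, C). Edges now: 4
Op 5: add_edge(C, A). Edges now: 5
Op 6: add_edge(E, C). Edges now: 6
Op 7: add_edge(D, E) (duplicate, no change). Edges now: 6
Compute levels (Kahn BFS):
  sources (in-degree 0): D
  process D: level=0
    D->A: in-degree(A)=1, level(A)>=1
    D->B: in-degree(B)=0, level(B)=1, enqueue
    D->C: in-degree(C)=1, level(C)>=1
    D->E: in-degree(E)=0, level(E)=1, enqueue
  process B: level=1
  process E: level=1
    E->C: in-degree(C)=0, level(C)=2, enqueue
  process C: level=2
    C->A: in-degree(A)=0, level(A)=3, enqueue
  process A: level=3
All levels: A:3, B:1, C:2, D:0, E:1
level(B) = 1

Answer: 1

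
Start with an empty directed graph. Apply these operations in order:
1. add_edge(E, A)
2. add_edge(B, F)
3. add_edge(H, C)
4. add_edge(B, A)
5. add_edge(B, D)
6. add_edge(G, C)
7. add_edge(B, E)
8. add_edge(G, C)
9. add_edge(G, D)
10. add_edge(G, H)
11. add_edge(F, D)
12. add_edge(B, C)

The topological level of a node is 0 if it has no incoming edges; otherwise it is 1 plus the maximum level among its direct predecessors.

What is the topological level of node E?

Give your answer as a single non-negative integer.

Op 1: add_edge(E, A). Edges now: 1
Op 2: add_edge(B, F). Edges now: 2
Op 3: add_edge(H, C). Edges now: 3
Op 4: add_edge(B, A). Edges now: 4
Op 5: add_edge(B, D). Edges now: 5
Op 6: add_edge(G, C). Edges now: 6
Op 7: add_edge(B, E). Edges now: 7
Op 8: add_edge(G, C) (duplicate, no change). Edges now: 7
Op 9: add_edge(G, D). Edges now: 8
Op 10: add_edge(G, H). Edges now: 9
Op 11: add_edge(F, D). Edges now: 10
Op 12: add_edge(B, C). Edges now: 11
Compute levels (Kahn BFS):
  sources (in-degree 0): B, G
  process B: level=0
    B->A: in-degree(A)=1, level(A)>=1
    B->C: in-degree(C)=2, level(C)>=1
    B->D: in-degree(D)=2, level(D)>=1
    B->E: in-degree(E)=0, level(E)=1, enqueue
    B->F: in-degree(F)=0, level(F)=1, enqueue
  process G: level=0
    G->C: in-degree(C)=1, level(C)>=1
    G->D: in-degree(D)=1, level(D)>=1
    G->H: in-degree(H)=0, level(H)=1, enqueue
  process E: level=1
    E->A: in-degree(A)=0, level(A)=2, enqueue
  process F: level=1
    F->D: in-degree(D)=0, level(D)=2, enqueue
  process H: level=1
    H->C: in-degree(C)=0, level(C)=2, enqueue
  process A: level=2
  process D: level=2
  process C: level=2
All levels: A:2, B:0, C:2, D:2, E:1, F:1, G:0, H:1
level(E) = 1

Answer: 1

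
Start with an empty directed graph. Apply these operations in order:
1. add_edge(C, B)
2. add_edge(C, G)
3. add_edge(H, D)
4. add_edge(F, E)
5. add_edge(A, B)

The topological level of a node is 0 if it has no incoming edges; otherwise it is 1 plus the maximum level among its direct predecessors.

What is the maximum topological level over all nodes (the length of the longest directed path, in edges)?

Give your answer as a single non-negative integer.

Answer: 1

Derivation:
Op 1: add_edge(C, B). Edges now: 1
Op 2: add_edge(C, G). Edges now: 2
Op 3: add_edge(H, D). Edges now: 3
Op 4: add_edge(F, E). Edges now: 4
Op 5: add_edge(A, B). Edges now: 5
Compute levels (Kahn BFS):
  sources (in-degree 0): A, C, F, H
  process A: level=0
    A->B: in-degree(B)=1, level(B)>=1
  process C: level=0
    C->B: in-degree(B)=0, level(B)=1, enqueue
    C->G: in-degree(G)=0, level(G)=1, enqueue
  process F: level=0
    F->E: in-degree(E)=0, level(E)=1, enqueue
  process H: level=0
    H->D: in-degree(D)=0, level(D)=1, enqueue
  process B: level=1
  process G: level=1
  process E: level=1
  process D: level=1
All levels: A:0, B:1, C:0, D:1, E:1, F:0, G:1, H:0
max level = 1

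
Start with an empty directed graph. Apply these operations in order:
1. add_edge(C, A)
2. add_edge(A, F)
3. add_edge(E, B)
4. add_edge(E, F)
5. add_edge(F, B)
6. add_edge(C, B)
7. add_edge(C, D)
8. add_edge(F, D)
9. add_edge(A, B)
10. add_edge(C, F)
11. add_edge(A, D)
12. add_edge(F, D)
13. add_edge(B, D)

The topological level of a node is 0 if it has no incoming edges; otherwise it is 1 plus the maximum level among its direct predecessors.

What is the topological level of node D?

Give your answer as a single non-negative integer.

Op 1: add_edge(C, A). Edges now: 1
Op 2: add_edge(A, F). Edges now: 2
Op 3: add_edge(E, B). Edges now: 3
Op 4: add_edge(E, F). Edges now: 4
Op 5: add_edge(F, B). Edges now: 5
Op 6: add_edge(C, B). Edges now: 6
Op 7: add_edge(C, D). Edges now: 7
Op 8: add_edge(F, D). Edges now: 8
Op 9: add_edge(A, B). Edges now: 9
Op 10: add_edge(C, F). Edges now: 10
Op 11: add_edge(A, D). Edges now: 11
Op 12: add_edge(F, D) (duplicate, no change). Edges now: 11
Op 13: add_edge(B, D). Edges now: 12
Compute levels (Kahn BFS):
  sources (in-degree 0): C, E
  process C: level=0
    C->A: in-degree(A)=0, level(A)=1, enqueue
    C->B: in-degree(B)=3, level(B)>=1
    C->D: in-degree(D)=3, level(D)>=1
    C->F: in-degree(F)=2, level(F)>=1
  process E: level=0
    E->B: in-degree(B)=2, level(B)>=1
    E->F: in-degree(F)=1, level(F)>=1
  process A: level=1
    A->B: in-degree(B)=1, level(B)>=2
    A->D: in-degree(D)=2, level(D)>=2
    A->F: in-degree(F)=0, level(F)=2, enqueue
  process F: level=2
    F->B: in-degree(B)=0, level(B)=3, enqueue
    F->D: in-degree(D)=1, level(D)>=3
  process B: level=3
    B->D: in-degree(D)=0, level(D)=4, enqueue
  process D: level=4
All levels: A:1, B:3, C:0, D:4, E:0, F:2
level(D) = 4

Answer: 4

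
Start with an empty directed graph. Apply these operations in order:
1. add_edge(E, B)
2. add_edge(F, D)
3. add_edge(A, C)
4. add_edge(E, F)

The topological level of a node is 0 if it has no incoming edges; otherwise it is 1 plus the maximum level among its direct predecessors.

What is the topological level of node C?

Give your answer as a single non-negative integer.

Op 1: add_edge(E, B). Edges now: 1
Op 2: add_edge(F, D). Edges now: 2
Op 3: add_edge(A, C). Edges now: 3
Op 4: add_edge(E, F). Edges now: 4
Compute levels (Kahn BFS):
  sources (in-degree 0): A, E
  process A: level=0
    A->C: in-degree(C)=0, level(C)=1, enqueue
  process E: level=0
    E->B: in-degree(B)=0, level(B)=1, enqueue
    E->F: in-degree(F)=0, level(F)=1, enqueue
  process C: level=1
  process B: level=1
  process F: level=1
    F->D: in-degree(D)=0, level(D)=2, enqueue
  process D: level=2
All levels: A:0, B:1, C:1, D:2, E:0, F:1
level(C) = 1

Answer: 1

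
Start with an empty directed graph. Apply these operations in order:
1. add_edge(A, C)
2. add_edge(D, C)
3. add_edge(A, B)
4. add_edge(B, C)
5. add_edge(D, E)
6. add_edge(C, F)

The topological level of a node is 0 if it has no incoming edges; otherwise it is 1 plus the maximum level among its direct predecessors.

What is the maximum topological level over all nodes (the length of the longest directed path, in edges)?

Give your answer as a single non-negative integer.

Answer: 3

Derivation:
Op 1: add_edge(A, C). Edges now: 1
Op 2: add_edge(D, C). Edges now: 2
Op 3: add_edge(A, B). Edges now: 3
Op 4: add_edge(B, C). Edges now: 4
Op 5: add_edge(D, E). Edges now: 5
Op 6: add_edge(C, F). Edges now: 6
Compute levels (Kahn BFS):
  sources (in-degree 0): A, D
  process A: level=0
    A->B: in-degree(B)=0, level(B)=1, enqueue
    A->C: in-degree(C)=2, level(C)>=1
  process D: level=0
    D->C: in-degree(C)=1, level(C)>=1
    D->E: in-degree(E)=0, level(E)=1, enqueue
  process B: level=1
    B->C: in-degree(C)=0, level(C)=2, enqueue
  process E: level=1
  process C: level=2
    C->F: in-degree(F)=0, level(F)=3, enqueue
  process F: level=3
All levels: A:0, B:1, C:2, D:0, E:1, F:3
max level = 3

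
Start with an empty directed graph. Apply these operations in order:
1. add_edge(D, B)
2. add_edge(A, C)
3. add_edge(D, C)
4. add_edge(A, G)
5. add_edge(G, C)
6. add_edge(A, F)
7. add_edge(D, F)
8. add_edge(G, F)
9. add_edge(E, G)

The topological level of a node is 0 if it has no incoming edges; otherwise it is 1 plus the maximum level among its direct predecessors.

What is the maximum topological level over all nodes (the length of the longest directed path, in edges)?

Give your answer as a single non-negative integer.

Op 1: add_edge(D, B). Edges now: 1
Op 2: add_edge(A, C). Edges now: 2
Op 3: add_edge(D, C). Edges now: 3
Op 4: add_edge(A, G). Edges now: 4
Op 5: add_edge(G, C). Edges now: 5
Op 6: add_edge(A, F). Edges now: 6
Op 7: add_edge(D, F). Edges now: 7
Op 8: add_edge(G, F). Edges now: 8
Op 9: add_edge(E, G). Edges now: 9
Compute levels (Kahn BFS):
  sources (in-degree 0): A, D, E
  process A: level=0
    A->C: in-degree(C)=2, level(C)>=1
    A->F: in-degree(F)=2, level(F)>=1
    A->G: in-degree(G)=1, level(G)>=1
  process D: level=0
    D->B: in-degree(B)=0, level(B)=1, enqueue
    D->C: in-degree(C)=1, level(C)>=1
    D->F: in-degree(F)=1, level(F)>=1
  process E: level=0
    E->G: in-degree(G)=0, level(G)=1, enqueue
  process B: level=1
  process G: level=1
    G->C: in-degree(C)=0, level(C)=2, enqueue
    G->F: in-degree(F)=0, level(F)=2, enqueue
  process C: level=2
  process F: level=2
All levels: A:0, B:1, C:2, D:0, E:0, F:2, G:1
max level = 2

Answer: 2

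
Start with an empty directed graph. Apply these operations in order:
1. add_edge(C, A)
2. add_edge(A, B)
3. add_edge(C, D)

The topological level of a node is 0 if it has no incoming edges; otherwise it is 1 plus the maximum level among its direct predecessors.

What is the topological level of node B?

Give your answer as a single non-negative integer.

Op 1: add_edge(C, A). Edges now: 1
Op 2: add_edge(A, B). Edges now: 2
Op 3: add_edge(C, D). Edges now: 3
Compute levels (Kahn BFS):
  sources (in-degree 0): C
  process C: level=0
    C->A: in-degree(A)=0, level(A)=1, enqueue
    C->D: in-degree(D)=0, level(D)=1, enqueue
  process A: level=1
    A->B: in-degree(B)=0, level(B)=2, enqueue
  process D: level=1
  process B: level=2
All levels: A:1, B:2, C:0, D:1
level(B) = 2

Answer: 2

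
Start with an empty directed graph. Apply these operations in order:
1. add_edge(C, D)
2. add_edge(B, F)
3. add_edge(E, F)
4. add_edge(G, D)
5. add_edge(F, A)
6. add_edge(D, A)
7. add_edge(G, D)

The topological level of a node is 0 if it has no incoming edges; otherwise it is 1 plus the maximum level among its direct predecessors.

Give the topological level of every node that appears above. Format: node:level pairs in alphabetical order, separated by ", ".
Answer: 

Answer: A:2, B:0, C:0, D:1, E:0, F:1, G:0

Derivation:
Op 1: add_edge(C, D). Edges now: 1
Op 2: add_edge(B, F). Edges now: 2
Op 3: add_edge(E, F). Edges now: 3
Op 4: add_edge(G, D). Edges now: 4
Op 5: add_edge(F, A). Edges now: 5
Op 6: add_edge(D, A). Edges now: 6
Op 7: add_edge(G, D) (duplicate, no change). Edges now: 6
Compute levels (Kahn BFS):
  sources (in-degree 0): B, C, E, G
  process B: level=0
    B->F: in-degree(F)=1, level(F)>=1
  process C: level=0
    C->D: in-degree(D)=1, level(D)>=1
  process E: level=0
    E->F: in-degree(F)=0, level(F)=1, enqueue
  process G: level=0
    G->D: in-degree(D)=0, level(D)=1, enqueue
  process F: level=1
    F->A: in-degree(A)=1, level(A)>=2
  process D: level=1
    D->A: in-degree(A)=0, level(A)=2, enqueue
  process A: level=2
All levels: A:2, B:0, C:0, D:1, E:0, F:1, G:0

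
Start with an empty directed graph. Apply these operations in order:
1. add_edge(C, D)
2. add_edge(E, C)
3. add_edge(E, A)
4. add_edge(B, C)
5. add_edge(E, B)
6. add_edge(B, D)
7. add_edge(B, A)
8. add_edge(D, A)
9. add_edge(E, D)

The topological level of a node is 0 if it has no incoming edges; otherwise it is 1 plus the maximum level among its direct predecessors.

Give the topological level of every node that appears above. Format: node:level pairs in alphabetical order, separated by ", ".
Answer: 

Op 1: add_edge(C, D). Edges now: 1
Op 2: add_edge(E, C). Edges now: 2
Op 3: add_edge(E, A). Edges now: 3
Op 4: add_edge(B, C). Edges now: 4
Op 5: add_edge(E, B). Edges now: 5
Op 6: add_edge(B, D). Edges now: 6
Op 7: add_edge(B, A). Edges now: 7
Op 8: add_edge(D, A). Edges now: 8
Op 9: add_edge(E, D). Edges now: 9
Compute levels (Kahn BFS):
  sources (in-degree 0): E
  process E: level=0
    E->A: in-degree(A)=2, level(A)>=1
    E->B: in-degree(B)=0, level(B)=1, enqueue
    E->C: in-degree(C)=1, level(C)>=1
    E->D: in-degree(D)=2, level(D)>=1
  process B: level=1
    B->A: in-degree(A)=1, level(A)>=2
    B->C: in-degree(C)=0, level(C)=2, enqueue
    B->D: in-degree(D)=1, level(D)>=2
  process C: level=2
    C->D: in-degree(D)=0, level(D)=3, enqueue
  process D: level=3
    D->A: in-degree(A)=0, level(A)=4, enqueue
  process A: level=4
All levels: A:4, B:1, C:2, D:3, E:0

Answer: A:4, B:1, C:2, D:3, E:0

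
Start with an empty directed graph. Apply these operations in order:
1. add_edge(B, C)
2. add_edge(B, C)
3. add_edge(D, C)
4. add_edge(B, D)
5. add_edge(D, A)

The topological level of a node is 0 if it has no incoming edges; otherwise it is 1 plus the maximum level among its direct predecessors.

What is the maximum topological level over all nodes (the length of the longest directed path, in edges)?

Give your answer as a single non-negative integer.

Op 1: add_edge(B, C). Edges now: 1
Op 2: add_edge(B, C) (duplicate, no change). Edges now: 1
Op 3: add_edge(D, C). Edges now: 2
Op 4: add_edge(B, D). Edges now: 3
Op 5: add_edge(D, A). Edges now: 4
Compute levels (Kahn BFS):
  sources (in-degree 0): B
  process B: level=0
    B->C: in-degree(C)=1, level(C)>=1
    B->D: in-degree(D)=0, level(D)=1, enqueue
  process D: level=1
    D->A: in-degree(A)=0, level(A)=2, enqueue
    D->C: in-degree(C)=0, level(C)=2, enqueue
  process A: level=2
  process C: level=2
All levels: A:2, B:0, C:2, D:1
max level = 2

Answer: 2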